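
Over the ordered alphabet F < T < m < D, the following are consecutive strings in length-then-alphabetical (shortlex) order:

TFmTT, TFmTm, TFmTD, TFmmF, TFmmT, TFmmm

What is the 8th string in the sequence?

Stepping forward 2 times from TFmmm: TFmmm → TFmmD, then the target.

TFmDF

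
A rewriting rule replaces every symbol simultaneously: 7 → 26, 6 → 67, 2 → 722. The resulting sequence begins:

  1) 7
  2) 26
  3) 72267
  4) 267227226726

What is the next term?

722672672272226722722672672267

Rewriting each symbol of 267227226726: 2→722, 6→67, 7→26, 2→722, 2→722, 7→26, 2→722, 2→722, 6→67, 7→26, 2→722, 6→67, which concatenates to 722 67 26 722 722 26 722 722 67 26 722 67.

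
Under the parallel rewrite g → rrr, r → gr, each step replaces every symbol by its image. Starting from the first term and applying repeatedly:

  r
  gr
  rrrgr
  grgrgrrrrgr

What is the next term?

Apply φ to grgrgrrrrgr symbol by symbol: g→rrr, r→gr, g→rrr, r→gr, g→rrr, r→gr, r→gr, r→gr, r→gr, g→rrr, r→gr; joined: rrr gr rrr gr rrr gr gr gr gr rrr gr.

rrrgrrrrgrrrrgrgrgrgrrrrgr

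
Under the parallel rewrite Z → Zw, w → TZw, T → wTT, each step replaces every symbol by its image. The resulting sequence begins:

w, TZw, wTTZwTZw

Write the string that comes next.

Expanding wTTZwTZw: w→TZw, T→wTT, T→wTT, Z→Zw, w→TZw, T→wTT, Z→Zw, w→TZw. Concatenated: TZw wTT wTT Zw TZw wTT Zw TZw.

TZwwTTwTTZwTZwwTTZwTZw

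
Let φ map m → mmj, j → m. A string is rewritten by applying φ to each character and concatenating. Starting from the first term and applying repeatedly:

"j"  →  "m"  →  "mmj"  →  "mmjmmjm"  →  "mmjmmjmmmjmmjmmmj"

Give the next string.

Rewriting the 17 symbols of mmjmmjmmmjmmjmmmj one by one yields mmj mmj m mmj mmj m mmj mmj mmj m mmj mmj m mmj mmj mmj m; concatenated:

mmjmmjmmmjmmjmmmjmmjmmjmmmjmmjmmmjmmjmmjm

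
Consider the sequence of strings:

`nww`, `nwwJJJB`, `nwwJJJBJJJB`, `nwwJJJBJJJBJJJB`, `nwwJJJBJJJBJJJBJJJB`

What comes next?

nwwJJJBJJJBJJJBJJJBJJJB

Every step adds JJJB to the end: s(k+1) = s(k)·JJJB.
One more step from nwwJJJBJJJBJJJBJJJB gives the answer.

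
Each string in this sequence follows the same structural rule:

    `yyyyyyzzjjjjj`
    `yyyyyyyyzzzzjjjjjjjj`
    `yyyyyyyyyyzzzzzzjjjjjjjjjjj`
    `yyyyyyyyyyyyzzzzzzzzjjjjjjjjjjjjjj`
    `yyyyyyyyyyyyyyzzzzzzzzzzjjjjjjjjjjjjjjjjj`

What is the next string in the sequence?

yyyyyyyyyyyyyyyyzzzzzzzzzzzzjjjjjjjjjjjjjjjjjjjj

Each string has the form y^{2n+2} z^{2n-2} j^{3n-1}, where the shown terms are n = 2, 3, 4, 5, 6.
Setting n = 7 gives 16, 12, 20 characters in each block.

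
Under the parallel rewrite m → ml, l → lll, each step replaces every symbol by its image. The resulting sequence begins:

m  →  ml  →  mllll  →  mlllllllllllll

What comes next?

mllllllllllllllllllllllllllllllllllllllll

φ(mlllllllllllll) expands symbol-by-symbol to ml lll lll lll lll lll lll lll lll lll lll lll lll lll; joining the 14 pieces gives the next term.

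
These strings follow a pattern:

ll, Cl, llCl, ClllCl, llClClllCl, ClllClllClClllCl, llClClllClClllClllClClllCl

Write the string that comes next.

This is a Fibonacci-style word recurrence s(k) = s(k−2)·s(k−1): e.g. ll·Cl = llCl.
The next term joins ClllClllClClllCl and llClClllClClllClllClClllCl.

ClllClllClClllClllClClllClClllClllClClllCl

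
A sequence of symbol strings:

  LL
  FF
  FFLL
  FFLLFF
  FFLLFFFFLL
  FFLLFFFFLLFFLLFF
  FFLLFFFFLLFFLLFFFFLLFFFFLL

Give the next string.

Each term (from the third on) is the previous term followed by the one before it: term 3 = FF·LL = FFLL.
Continuing: FFLLFFFFLLFFLLFFFFLLFFFFLL · FFLLFFFFLLFFLLFF gives term 8.

FFLLFFFFLLFFLLFFFFLLFFFFLLFFLLFFFFLLFFLLFF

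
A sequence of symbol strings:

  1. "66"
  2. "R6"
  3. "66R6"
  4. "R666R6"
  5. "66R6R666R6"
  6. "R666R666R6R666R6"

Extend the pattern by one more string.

66R6R666R6R666R666R6R666R6

This is a Fibonacci-style word recurrence s(k) = s(k−2)·s(k−1): e.g. 66·R6 = 66R6.
Continuing: 66R6R666R6 · R666R666R6R666R6 gives term 7.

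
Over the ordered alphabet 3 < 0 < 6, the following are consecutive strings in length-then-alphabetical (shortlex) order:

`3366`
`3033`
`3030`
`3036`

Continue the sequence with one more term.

Find the rightmost character of 3036 below 6, bump it to the next letter, and reset everything to its right to 3.

3003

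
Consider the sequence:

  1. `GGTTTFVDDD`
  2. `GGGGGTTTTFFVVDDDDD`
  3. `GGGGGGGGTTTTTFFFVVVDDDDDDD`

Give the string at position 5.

GGGGGGGGGGGGGGTTTTTTTFFFFFVVVVVDDDDDDDDDDD

Each string has the form G^{3n-1} T^{n+2} F^{n} V^{n} D^{2n+1} (n = 1, 2, …).
For term 5, n = 5, so the run lengths are 14, 7, 5, 5, 11.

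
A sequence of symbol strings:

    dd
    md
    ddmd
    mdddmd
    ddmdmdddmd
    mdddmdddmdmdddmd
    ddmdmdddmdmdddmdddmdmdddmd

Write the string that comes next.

Each term (from the third on) is the two preceding terms concatenated in order: term 3 = dd·md = ddmd.
So term 8 is mdddmdddmdmdddmd·ddmdmdddmdmdddmdddmdmdddmd.

mdddmdddmdmdddmdddmdmdddmdmdddmdddmdmdddmd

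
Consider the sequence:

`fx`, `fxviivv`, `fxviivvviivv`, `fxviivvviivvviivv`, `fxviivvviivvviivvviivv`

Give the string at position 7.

fxviivvviivvviivvviivvviivvviivv

Every step adds viivv to the end: s(k+1) = s(k)·viivv.
From fxviivvviivvviivvviivv, 2 further steps: fxviivvviivvviivvviivv → fxviivvviivvviivvviivvviivv → (answer).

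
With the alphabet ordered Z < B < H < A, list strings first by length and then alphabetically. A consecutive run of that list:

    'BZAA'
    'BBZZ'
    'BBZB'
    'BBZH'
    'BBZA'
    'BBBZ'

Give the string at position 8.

BBBH

Continuing the enumeration 2 steps past BBBZ: BBBZ → BBBB → (answer).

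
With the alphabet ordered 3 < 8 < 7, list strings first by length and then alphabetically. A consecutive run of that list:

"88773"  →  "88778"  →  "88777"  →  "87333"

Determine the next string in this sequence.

Treat 87333 as a base-3 numeral over the given alphabet and add one, carrying through any trailing 7's.

87338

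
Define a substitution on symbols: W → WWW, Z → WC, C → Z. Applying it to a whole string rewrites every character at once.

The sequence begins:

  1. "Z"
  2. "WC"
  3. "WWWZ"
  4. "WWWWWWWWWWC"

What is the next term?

Rewriting each symbol of WWWWWWWWWWC: W→WWW, W→WWW, W→WWW, W→WWW, W→WWW, W→WWW, W→WWW, W→WWW, W→WWW, W→WWW, C→Z, which concatenates to WWW WWW WWW WWW WWW WWW WWW WWW WWW WWW Z.

WWWWWWWWWWWWWWWWWWWWWWWWWWWWWWZ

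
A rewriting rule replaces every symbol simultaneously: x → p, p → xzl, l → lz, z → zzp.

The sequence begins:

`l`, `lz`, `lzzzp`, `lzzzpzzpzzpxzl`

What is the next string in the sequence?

Applying the rule to each of the 14 symbols of lzzzpzzpzzpxzl gives the pieces lz zzp zzp zzp xzl zzp zzp xzl zzp zzp xzl p zzp lz, which concatenate to the answer.

lzzzpzzpzzpxzlzzpzzpxzlzzpzzpxzlpzzplz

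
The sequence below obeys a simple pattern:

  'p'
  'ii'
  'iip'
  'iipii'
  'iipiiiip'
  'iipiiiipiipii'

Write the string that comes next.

iipiiiipiipiiiipiiiip

From term 3 onward, concatenate the last term with the second-to-last: ii·p = iip, iip·ii = iipii, …
So term 7 is iipiiiipiipii·iipiiiip.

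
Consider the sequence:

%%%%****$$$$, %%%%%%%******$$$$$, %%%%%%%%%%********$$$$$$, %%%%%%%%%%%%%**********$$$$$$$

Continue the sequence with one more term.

Each string has the form %^{3n+1} *^{2n+2} $^{n+3} (n = 1, 2, …).
Setting n = 5 gives 16, 12, 8 characters in each block.

%%%%%%%%%%%%%%%%************$$$$$$$$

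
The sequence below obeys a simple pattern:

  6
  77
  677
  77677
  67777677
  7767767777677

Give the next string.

677776777767767777677

Each term (from the third on) is the two preceding terms concatenated in order: term 3 = 6·77 = 677.
Continuing: 67777677 · 7767767777677 gives term 7.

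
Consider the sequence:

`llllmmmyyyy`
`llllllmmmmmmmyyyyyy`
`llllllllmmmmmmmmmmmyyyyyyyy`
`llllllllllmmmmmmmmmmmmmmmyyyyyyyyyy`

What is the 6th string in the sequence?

llllllllllllllmmmmmmmmmmmmmmmmmmmmmmmyyyyyyyyyyyyyy

Each string has the form l^{2n+2} m^{4n-1} y^{2n+2} (n = 1, 2, …).
For term 6, n = 6, so the run lengths are 14, 23, 14.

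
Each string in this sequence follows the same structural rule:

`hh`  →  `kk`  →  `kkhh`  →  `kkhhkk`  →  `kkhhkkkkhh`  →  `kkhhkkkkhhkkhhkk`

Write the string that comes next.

This is a Fibonacci-style word recurrence s(k) = s(k−1)·s(k−2): e.g. kk·hh = kkhh.
Continuing: kkhhkkkkhhkkhhkk · kkhhkkkkhh gives term 7.

kkhhkkkkhhkkhhkkkkhhkkkkhh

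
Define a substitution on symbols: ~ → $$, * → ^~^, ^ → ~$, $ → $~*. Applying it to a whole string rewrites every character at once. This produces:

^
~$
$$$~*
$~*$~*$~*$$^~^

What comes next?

$~*$$^~^$~*$$^~^$~*$$^~^$~*$~*~$$$~$

Applying the rule to each of the 14 symbols of $~*$~*$~*$$^~^ gives the pieces $~* $$ ^~^ $~* $$ ^~^ $~* $$ ^~^ $~* $~* ~$ $$ ~$, which concatenate to the answer.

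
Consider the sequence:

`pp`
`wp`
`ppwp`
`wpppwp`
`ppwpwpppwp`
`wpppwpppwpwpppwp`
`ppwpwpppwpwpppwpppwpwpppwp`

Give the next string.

wpppwpppwpwpppwpppwpwpppwpwpppwpppwpwpppwp

This is a Fibonacci-style word recurrence s(k) = s(k−2)·s(k−1): e.g. pp·wp = ppwp.
The next term joins wpppwpppwpwpppwp and ppwpwpppwpwpppwpppwpwpppwp.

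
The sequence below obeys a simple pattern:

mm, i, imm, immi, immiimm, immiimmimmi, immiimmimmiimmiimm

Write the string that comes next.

From term 3 onward, concatenate the last term with the second-to-last: i·mm = imm, imm·i = immi, …
So term 8 is immiimmimmiimmiimm·immiimmimmi.

immiimmimmiimmiimmimmiimmimmi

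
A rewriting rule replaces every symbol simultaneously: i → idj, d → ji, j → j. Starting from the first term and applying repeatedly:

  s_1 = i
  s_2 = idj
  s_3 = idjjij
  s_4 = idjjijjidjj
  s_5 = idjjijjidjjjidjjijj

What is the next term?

Rewriting the 19 symbols of idjjijjidjjjidjjijj one by one yields idj ji j j idj j j idj ji j j j idj ji j j idj j j; concatenated:

idjjijjidjjjidjjijjjidjjijjidjjj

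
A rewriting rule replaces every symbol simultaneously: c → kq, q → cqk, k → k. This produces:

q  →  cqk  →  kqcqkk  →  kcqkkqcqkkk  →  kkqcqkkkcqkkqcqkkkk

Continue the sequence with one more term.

Rewriting the 19 symbols of kkqcqkkkcqkkqcqkkkk one by one yields k k cqk kq cqk k k k kq cqk k k cqk kq cqk k k k k; concatenated:

kkcqkkqcqkkkkkqcqkkkcqkkqcqkkkkk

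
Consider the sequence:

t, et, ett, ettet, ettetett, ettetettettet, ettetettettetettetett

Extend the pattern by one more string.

Each term (from the third on) is the previous term followed by the one before it: term 3 = et·t = ett.
Continuing: ettetettettetettetett · ettetettettet gives term 8.

ettetettettetettetettettetettettet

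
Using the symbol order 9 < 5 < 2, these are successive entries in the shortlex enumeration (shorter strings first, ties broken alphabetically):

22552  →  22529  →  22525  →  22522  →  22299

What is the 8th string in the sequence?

Stepping forward 3 times from 22299: 22299 → 22295 → 22292, then the target.

22259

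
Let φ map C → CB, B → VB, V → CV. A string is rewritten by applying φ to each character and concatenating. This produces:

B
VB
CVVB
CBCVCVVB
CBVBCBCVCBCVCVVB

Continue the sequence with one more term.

CBVBCVVBCBVBCBCVCBVBCBCVCBCVCVVB

φ(CBVBCBCVCBCVCVVB) expands symbol-by-symbol to CB VB CV VB CB VB CB CV CB VB CB CV CB CV CV VB; joining the 16 pieces gives the next term.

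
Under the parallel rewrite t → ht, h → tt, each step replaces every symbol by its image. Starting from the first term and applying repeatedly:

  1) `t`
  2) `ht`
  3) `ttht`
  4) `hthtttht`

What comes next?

Rewriting each symbol of hthtttht: h→tt, t→ht, h→tt, t→ht, t→ht, t→ht, h→tt, t→ht, which concatenates to tt ht tt ht ht ht tt ht.

tthttthththtttht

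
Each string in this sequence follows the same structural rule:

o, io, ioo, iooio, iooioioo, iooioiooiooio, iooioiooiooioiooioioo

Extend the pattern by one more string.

iooioiooiooioiooioiooiooioiooiooio

This is a Fibonacci-style word recurrence s(k) = s(k−1)·s(k−2): e.g. io·o = ioo.
So term 8 is iooioiooiooioiooioioo·iooioiooiooio.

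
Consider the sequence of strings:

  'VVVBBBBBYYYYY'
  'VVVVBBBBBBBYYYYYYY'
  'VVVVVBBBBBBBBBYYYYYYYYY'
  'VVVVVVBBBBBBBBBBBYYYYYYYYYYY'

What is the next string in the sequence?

VVVVVVVBBBBBBBBBBBBBYYYYYYYYYYYYY

Term n consists of n V's, followed by 2n-1 B's, followed by 2n-1 Y's, where the shown terms are n = 3, 4, 5, 6.
Setting n = 7 gives 7, 13, 13 characters in each block.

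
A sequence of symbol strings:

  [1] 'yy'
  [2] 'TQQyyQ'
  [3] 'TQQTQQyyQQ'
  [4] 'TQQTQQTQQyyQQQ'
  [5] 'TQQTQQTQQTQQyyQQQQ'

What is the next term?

TQQTQQTQQTQQTQQyyQQQQQ

Every step adds TQQ to the front and Q to the end of the previous string.
So the next term is TQQ·TQQTQQTQQTQQyyQQQQ·Q.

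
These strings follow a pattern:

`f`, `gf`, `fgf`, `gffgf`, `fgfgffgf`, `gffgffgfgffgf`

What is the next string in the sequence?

fgfgffgfgffgffgfgffgf

From term 3 onward, concatenate the second-to-last term with the last: f·gf = fgf, gf·fgf = gffgf, …
The next term joins fgfgffgf and gffgffgfgffgf.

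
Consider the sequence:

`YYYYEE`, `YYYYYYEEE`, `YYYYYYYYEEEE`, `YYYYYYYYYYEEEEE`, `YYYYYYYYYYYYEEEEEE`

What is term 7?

Term n consists of 2n Y's, followed by n E's, where the shown terms are n = 2, 3, 4, 5, 6.
For term 7, n = 8, so the run lengths are 16, 8.

YYYYYYYYYYYYYYYYEEEEEEEE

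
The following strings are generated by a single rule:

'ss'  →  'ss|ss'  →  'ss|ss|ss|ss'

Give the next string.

Every step duplicates the string with '|' between the halves.
So the next term is two copies of ss|ss|ss|ss with '|' between the halves.

ss|ss|ss|ss|ss|ss|ss|ss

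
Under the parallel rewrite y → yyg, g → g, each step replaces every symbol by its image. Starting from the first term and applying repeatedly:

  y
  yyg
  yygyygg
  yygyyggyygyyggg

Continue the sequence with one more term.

Rewriting the 15 symbols of yygyyggyygyyggg one by one yields yyg yyg g yyg yyg g g yyg yyg g yyg yyg g g g; concatenated:

yygyyggyygyygggyygyyggyygyygggg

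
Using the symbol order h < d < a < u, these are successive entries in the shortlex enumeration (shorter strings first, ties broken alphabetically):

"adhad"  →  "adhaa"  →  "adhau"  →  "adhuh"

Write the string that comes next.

The successor of adhuh increments the rightmost position that isn't already u and resets every position after it to h.

adhud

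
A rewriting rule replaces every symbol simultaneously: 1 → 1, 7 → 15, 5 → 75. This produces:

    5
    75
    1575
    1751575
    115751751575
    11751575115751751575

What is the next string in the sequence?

Applying the rule to each of the 20 symbols of 11751575115751751575 gives the pieces 1 1 15 75 1 75 15 75 1 1 75 15 75 1 15 75 1 75 15 75, which concatenate to the answer.

111575175157511751575115751751575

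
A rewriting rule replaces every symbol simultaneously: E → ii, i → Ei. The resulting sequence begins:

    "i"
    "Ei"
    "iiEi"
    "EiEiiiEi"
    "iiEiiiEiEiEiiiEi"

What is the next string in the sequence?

Rewriting the 16 symbols of iiEiiiEiEiEiiiEi one by one yields Ei Ei ii Ei Ei Ei ii Ei ii Ei ii Ei Ei Ei ii Ei; concatenated:

EiEiiiEiEiEiiiEiiiEiiiEiEiEiiiEi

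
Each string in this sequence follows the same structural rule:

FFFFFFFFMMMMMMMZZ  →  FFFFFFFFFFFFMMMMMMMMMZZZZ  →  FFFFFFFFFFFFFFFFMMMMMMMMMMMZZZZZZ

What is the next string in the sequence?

Reading off run lengths: F runs 8, 12, 16; M runs 7, 9, 11; Z runs 2, 4, 6 — each is linear in n, where the shown terms are n = 2, 3, 4.
At n = 5 the blocks have lengths 20, 13, 8.

FFFFFFFFFFFFFFFFFFFFMMMMMMMMMMMMMZZZZZZZZ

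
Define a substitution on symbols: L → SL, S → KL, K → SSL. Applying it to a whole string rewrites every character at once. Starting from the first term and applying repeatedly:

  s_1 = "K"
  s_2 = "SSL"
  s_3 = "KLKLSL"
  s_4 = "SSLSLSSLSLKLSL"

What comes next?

Applying the rule to each of the 14 symbols of SSLSLSSLSLKLSL gives the pieces KL KL SL KL SL KL KL SL KL SL SSL SL KL SL, which concatenate to the answer.

KLKLSLKLSLKLKLSLKLSLSSLSLKLSL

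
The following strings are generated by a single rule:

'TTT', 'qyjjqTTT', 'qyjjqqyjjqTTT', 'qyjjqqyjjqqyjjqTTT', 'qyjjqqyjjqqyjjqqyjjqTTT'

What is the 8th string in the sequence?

Each term is the previous one with qyjjq prepended.
From qyjjqqyjjqqyjjqqyjjqTTT, 3 further steps: qyjjqqyjjqqyjjqqyjjqTTT → qyjjqqyjjqqyjjqqyjjqqyjjqTTT → qyjjqqyjjqqyjjqqyjjqqyjjqqyjjqTTT → (answer).

qyjjqqyjjqqyjjqqyjjqqyjjqqyjjqqyjjqTTT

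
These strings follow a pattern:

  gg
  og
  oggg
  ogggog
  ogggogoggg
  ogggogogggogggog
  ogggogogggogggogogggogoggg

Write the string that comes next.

This is a Fibonacci-style word recurrence s(k) = s(k−1)·s(k−2): e.g. og·gg = oggg.
Continuing: ogggogogggogggogogggogoggg · ogggogogggogggog gives term 8.

ogggogogggogggogogggogogggogggogogggogggog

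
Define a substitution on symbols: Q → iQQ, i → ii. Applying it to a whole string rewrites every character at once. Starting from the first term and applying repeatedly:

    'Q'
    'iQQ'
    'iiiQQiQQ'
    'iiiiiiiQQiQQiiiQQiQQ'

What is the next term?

Rewriting the 20 symbols of iiiiiiiQQiQQiiiQQiQQ one by one yields ii ii ii ii ii ii ii iQQ iQQ ii iQQ iQQ ii ii ii iQQ iQQ ii iQQ iQQ; concatenated:

iiiiiiiiiiiiiiiQQiQQiiiQQiQQiiiiiiiQQiQQiiiQQiQQ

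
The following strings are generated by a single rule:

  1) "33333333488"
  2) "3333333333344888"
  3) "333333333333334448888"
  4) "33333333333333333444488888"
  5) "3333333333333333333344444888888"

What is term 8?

Each string has the form 3^{3n+2} 4^{n-1} 8^{n}, where the shown terms are n = 2, 3, 4, 5, 6.
For term 8, n = 9, so the run lengths are 29, 8, 9.

3333333333333333333333333333344444444888888888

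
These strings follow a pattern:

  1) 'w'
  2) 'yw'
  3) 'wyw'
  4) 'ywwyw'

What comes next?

wywywwyw

This is a Fibonacci-style word recurrence s(k) = s(k−2)·s(k−1): e.g. w·yw = wyw.
So term 5 is wyw·ywwyw.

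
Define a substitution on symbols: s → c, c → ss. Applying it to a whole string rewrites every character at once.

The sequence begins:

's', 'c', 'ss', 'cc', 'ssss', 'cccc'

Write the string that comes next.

ssssssss

Expanding cccc: c→ss, c→ss, c→ss, c→ss. Concatenated: ss ss ss ss.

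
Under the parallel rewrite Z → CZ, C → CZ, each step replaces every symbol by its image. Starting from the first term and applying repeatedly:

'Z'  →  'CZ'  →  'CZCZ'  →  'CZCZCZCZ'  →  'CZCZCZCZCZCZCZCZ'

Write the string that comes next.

CZCZCZCZCZCZCZCZCZCZCZCZCZCZCZCZ

φ(CZCZCZCZCZCZCZCZ) expands symbol-by-symbol to CZ CZ CZ CZ CZ CZ CZ CZ CZ CZ CZ CZ CZ CZ CZ CZ; joining the 16 pieces gives the next term.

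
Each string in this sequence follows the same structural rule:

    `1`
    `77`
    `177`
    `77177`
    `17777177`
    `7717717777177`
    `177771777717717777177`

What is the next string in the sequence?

7717717777177177771777717717777177

This is a Fibonacci-style word recurrence s(k) = s(k−2)·s(k−1): e.g. 1·77 = 177.
The next term joins 7717717777177 and 177771777717717777177.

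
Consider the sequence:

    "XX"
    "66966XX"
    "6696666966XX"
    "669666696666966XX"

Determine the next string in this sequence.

The strings grow by a fixed prefix 66966 each time.
One more step from 669666696666966XX gives the answer.

66966669666696666966XX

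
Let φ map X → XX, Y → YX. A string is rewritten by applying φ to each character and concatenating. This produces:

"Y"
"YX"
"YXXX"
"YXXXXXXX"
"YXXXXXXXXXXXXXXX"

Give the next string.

Applying the rule to each of the 16 symbols of YXXXXXXXXXXXXXXX gives the pieces YX XX XX XX XX XX XX XX XX XX XX XX XX XX XX XX, which concatenate to the answer.

YXXXXXXXXXXXXXXXXXXXXXXXXXXXXXXX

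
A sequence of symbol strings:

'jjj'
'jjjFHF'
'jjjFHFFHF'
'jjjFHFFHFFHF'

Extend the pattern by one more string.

The strings grow by a fixed suffix FHF each time.
Applying this once more to jjjFHFFHFFHF:

jjjFHFFHFFHFFHF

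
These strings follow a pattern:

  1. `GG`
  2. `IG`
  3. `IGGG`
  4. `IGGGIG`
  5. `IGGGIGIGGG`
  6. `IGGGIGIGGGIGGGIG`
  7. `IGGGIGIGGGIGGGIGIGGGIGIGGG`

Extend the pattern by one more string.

IGGGIGIGGGIGGGIGIGGGIGIGGGIGGGIGIGGGIGGGIG

This is a Fibonacci-style word recurrence s(k) = s(k−1)·s(k−2): e.g. IG·GG = IGGG.
The next term joins IGGGIGIGGGIGGGIGIGGGIGIGGG and IGGGIGIGGGIGGGIG.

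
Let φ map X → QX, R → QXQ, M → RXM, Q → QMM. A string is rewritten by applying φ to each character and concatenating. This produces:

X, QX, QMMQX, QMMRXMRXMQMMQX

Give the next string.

Rewriting the 14 symbols of QMMRXMRXMQMMQX one by one yields QMM RXM RXM QXQ QX RXM QXQ QX RXM QMM RXM RXM QMM QX; concatenated:

QMMRXMRXMQXQQXRXMQXQQXRXMQMMRXMRXMQMMQX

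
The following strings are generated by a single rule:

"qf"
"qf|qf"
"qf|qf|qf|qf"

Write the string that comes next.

Each string is two copies of the previous one joined by '|'.
Doubling qf|qf|qf|qf with '|' between the halves:

qf|qf|qf|qf|qf|qf|qf|qf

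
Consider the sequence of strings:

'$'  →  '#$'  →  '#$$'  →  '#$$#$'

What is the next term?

#$$#$#$$

From term 3 onward, concatenate the last term with the second-to-last: #$·$ = #$$, #$$·#$ = #$$#$, …
So term 5 is #$$#$·#$$.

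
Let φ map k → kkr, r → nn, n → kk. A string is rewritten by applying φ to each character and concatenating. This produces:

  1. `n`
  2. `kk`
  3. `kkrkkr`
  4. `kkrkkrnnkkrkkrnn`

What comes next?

Rewriting the 16 symbols of kkrkkrnnkkrkkrnn one by one yields kkr kkr nn kkr kkr nn kk kk kkr kkr nn kkr kkr nn kk kk; concatenated:

kkrkkrnnkkrkkrnnkkkkkkrkkrnnkkrkkrnnkkkk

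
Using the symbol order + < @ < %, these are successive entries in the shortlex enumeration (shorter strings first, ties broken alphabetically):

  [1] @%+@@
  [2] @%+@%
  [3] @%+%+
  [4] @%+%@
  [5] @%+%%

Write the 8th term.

Continuing the enumeration 3 steps past @%+%%: @%+%% → @%@++ → @%@+@ → (answer).

@%@+%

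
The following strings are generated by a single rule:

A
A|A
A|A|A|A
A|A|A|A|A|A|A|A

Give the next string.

A|A|A|A|A|A|A|A|A|A|A|A|A|A|A|A

Every step duplicates the string with '|' between the halves.
One more doubling of A|A|A|A|A|A|A|A gives the answer.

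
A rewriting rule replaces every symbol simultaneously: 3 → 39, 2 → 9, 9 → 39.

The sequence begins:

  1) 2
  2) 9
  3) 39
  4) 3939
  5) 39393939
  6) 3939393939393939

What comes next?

39393939393939393939393939393939

Applying the rule to each of the 16 symbols of 3939393939393939 gives the pieces 39 39 39 39 39 39 39 39 39 39 39 39 39 39 39 39, which concatenate to the answer.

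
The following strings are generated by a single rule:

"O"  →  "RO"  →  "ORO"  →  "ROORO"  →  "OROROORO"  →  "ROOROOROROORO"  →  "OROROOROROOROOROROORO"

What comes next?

Each term (from the third on) is the two preceding terms concatenated in order: term 3 = O·RO = ORO.
The next term joins ROOROOROROORO and OROROOROROOROOROROORO.

ROOROOROROOROOROROOROROOROOROROORO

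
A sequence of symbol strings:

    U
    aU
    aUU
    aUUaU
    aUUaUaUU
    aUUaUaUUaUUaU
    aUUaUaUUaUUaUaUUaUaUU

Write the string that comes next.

aUUaUaUUaUUaUaUUaUaUUaUUaUaUUaUUaU

Each term (from the third on) is the previous term followed by the one before it: term 3 = aU·U = aUU.
So term 8 is aUUaUaUUaUUaUaUUaUaUU·aUUaUaUUaUUaU.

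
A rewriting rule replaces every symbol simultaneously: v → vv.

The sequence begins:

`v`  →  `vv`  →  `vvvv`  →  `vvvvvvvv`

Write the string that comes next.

Expanding vvvvvvvv: v→vv, v→vv, v→vv, v→vv, v→vv, v→vv, v→vv, v→vv. Concatenated: vv vv vv vv vv vv vv vv.

vvvvvvvvvvvvvvvv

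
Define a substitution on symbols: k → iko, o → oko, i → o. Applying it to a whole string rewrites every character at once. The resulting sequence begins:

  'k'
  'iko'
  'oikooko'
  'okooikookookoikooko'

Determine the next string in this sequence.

okoikookookooikookookoikookookoikookooikookookoikooko

φ(okooikookookoikooko) expands symbol-by-symbol to oko iko oko oko o iko oko oko iko oko oko iko oko o iko oko oko iko oko; joining the 19 pieces gives the next term.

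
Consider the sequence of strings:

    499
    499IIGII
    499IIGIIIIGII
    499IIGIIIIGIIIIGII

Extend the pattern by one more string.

499IIGIIIIGIIIIGIIIIGII

Every step adds IIGII to the end: s(k+1) = s(k)·IIGII.
So the next term is 499IIGIIIIGIIIIGII·IIGII.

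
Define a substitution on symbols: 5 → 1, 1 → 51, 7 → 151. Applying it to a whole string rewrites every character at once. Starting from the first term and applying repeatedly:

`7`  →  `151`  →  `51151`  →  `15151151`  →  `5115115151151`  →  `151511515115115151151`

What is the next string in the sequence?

Replace each of the 21 characters of 151511515115115151151 in place — 51 1 51 1 51 51 1 51 1 51 51 1 51 51 1 51 1 51 51 1 51 — and concatenate.

5115115151151151511515115115151151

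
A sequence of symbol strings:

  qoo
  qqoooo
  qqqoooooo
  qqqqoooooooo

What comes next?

Term n consists of n q's, followed by 2n o's (n = 1, 2, …).
At n = 5 the blocks have lengths 5, 10.

qqqqqoooooooooo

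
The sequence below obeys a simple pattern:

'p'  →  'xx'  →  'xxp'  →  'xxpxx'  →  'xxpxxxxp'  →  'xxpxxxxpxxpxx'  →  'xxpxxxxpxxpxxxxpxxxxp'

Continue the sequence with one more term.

xxpxxxxpxxpxxxxpxxxxpxxpxxxxpxxpxx

Each term (from the third on) is the previous term followed by the one before it: term 3 = xx·p = xxp.
So term 8 is xxpxxxxpxxpxxxxpxxxxp·xxpxxxxpxxpxx.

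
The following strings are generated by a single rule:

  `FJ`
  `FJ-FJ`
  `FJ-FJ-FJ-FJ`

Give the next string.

Each string is two copies of the previous one joined by '-'.
So the next term is two copies of FJ-FJ-FJ-FJ with '-' between the halves.

FJ-FJ-FJ-FJ-FJ-FJ-FJ-FJ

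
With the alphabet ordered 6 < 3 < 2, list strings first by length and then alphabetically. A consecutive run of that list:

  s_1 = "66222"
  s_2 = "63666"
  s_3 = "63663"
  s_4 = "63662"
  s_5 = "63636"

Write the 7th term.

Advancing 2 positions from 63636 through 63636 → 63633 reaches term 7.

63632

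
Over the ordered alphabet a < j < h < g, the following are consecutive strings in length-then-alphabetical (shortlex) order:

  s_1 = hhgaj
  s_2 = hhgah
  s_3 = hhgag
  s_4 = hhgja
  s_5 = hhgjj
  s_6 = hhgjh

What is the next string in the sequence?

Treat hhgjh as a base-4 numeral over the given alphabet and add one, carrying through any trailing g's.

hhgjg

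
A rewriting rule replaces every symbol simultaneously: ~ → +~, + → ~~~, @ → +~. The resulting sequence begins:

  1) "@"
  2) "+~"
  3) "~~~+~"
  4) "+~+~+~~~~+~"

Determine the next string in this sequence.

Expanding +~+~+~~~~+~: +→~~~, ~→+~, +→~~~, ~→+~, +→~~~, ~→+~, ~→+~, ~→+~, ~→+~, +→~~~, ~→+~. Concatenated: ~~~ +~ ~~~ +~ ~~~ +~ +~ +~ +~ ~~~ +~.

~~~+~~~~+~~~~+~+~+~+~~~~+~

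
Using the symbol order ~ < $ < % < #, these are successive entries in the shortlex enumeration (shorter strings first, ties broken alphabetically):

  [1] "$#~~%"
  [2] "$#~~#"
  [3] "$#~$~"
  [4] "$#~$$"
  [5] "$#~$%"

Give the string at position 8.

$#~%$

Stepping forward 3 times from $#~$%: $#~$% → $#~$# → $#~%~, then the target.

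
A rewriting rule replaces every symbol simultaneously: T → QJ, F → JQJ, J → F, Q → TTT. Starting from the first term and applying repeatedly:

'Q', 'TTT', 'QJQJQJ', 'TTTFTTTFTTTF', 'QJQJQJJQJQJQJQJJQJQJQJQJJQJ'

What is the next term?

TTTFTTTFTTTFFTTTFTTTFTTTFTTTFFTTTFTTTFTTTFTTTFFTTTF

Applying the rule to each of the 27 symbols of QJQJQJJQJQJQJQJJQJQJQJQJJQJ gives the pieces TTT F TTT F TTT F F TTT F TTT F TTT F TTT F F TTT F TTT F TTT F TTT F F TTT F, which concatenate to the answer.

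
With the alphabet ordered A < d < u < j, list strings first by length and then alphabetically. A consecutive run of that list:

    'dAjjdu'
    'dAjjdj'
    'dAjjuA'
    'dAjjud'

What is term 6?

Advancing 2 positions from dAjjud through dAjjud → dAjjuu reaches term 6.

dAjjuj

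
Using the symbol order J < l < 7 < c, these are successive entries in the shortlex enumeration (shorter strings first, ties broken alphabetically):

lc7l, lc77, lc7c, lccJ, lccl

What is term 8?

Continuing the enumeration 3 steps past lccl: lccl → lcc7 → lccc → (answer).

7JJJ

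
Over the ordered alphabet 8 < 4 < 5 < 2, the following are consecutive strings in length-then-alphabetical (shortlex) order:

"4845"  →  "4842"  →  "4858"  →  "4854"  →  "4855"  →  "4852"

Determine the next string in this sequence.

Treat 4852 as a base-4 numeral over the given alphabet and add one, carrying through any trailing 2's.

4828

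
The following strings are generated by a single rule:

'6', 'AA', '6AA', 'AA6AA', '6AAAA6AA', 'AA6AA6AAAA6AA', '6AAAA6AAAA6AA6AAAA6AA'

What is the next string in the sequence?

This is a Fibonacci-style word recurrence s(k) = s(k−2)·s(k−1): e.g. 6·AA = 6AA.
The next term joins AA6AA6AAAA6AA and 6AAAA6AAAA6AA6AAAA6AA.

AA6AA6AAAA6AA6AAAA6AAAA6AA6AAAA6AA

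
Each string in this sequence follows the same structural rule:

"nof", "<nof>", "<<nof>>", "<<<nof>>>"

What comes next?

Each term wraps the previous one in < on the left and > on the right.
So the next term is <·<<<nof>>>·>.

<<<<nof>>>>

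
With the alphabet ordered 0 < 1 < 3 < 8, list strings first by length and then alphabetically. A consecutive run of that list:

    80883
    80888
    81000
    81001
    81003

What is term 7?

81010

Advancing 2 positions from 81003 through 81003 → 81008 reaches term 7.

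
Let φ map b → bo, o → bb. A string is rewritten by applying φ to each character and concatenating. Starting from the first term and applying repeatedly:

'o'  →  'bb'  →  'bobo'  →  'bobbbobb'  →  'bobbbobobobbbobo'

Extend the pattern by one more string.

Rewriting the 16 symbols of bobbbobobobbbobo one by one yields bo bb bo bo bo bb bo bb bo bb bo bo bo bb bo bb; concatenated:

bobbbobobobbbobbbobbbobobobbbobb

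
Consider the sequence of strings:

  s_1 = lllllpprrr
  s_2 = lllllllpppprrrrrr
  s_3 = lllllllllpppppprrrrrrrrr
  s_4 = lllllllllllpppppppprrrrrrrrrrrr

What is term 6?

Reading off run lengths: l runs 5, 7, 9, 11; p runs 2, 4, 6, 8; r runs 3, 6, 9, 12 — each is linear in n (n = 1, 2, …).
Setting n = 6 gives 15, 12, 18 characters in each block.

lllllllllllllllpppppppppppprrrrrrrrrrrrrrrrrr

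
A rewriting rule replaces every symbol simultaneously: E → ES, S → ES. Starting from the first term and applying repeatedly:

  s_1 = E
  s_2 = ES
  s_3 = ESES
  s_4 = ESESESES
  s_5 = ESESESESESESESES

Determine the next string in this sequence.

Replace each of the 16 characters of ESESESESESESESES in place — ES ES ES ES ES ES ES ES ES ES ES ES ES ES ES ES — and concatenate.

ESESESESESESESESESESESESESESESES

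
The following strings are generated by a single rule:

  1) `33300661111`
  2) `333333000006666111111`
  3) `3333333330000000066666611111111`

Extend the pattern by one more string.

33333333333300000000000666666661111111111

Term n consists of 3n 3's, followed by 3n-1 0's, followed by 2n 6's, followed by 2n+2 1's (n = 1, 2, …).
At n = 4 the blocks have lengths 12, 11, 8, 10.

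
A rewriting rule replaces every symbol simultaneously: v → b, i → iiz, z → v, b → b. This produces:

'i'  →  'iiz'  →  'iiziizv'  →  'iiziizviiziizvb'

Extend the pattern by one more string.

iiziizviiziizvbiiziizviiziizvbb

φ(iiziizviiziizvb) expands symbol-by-symbol to iiz iiz v iiz iiz v b iiz iiz v iiz iiz v b b; joining the 15 pieces gives the next term.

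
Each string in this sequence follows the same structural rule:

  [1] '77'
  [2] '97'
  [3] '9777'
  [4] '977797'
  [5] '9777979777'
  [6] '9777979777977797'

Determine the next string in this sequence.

97779797779777979777979777

This is a Fibonacci-style word recurrence s(k) = s(k−1)·s(k−2): e.g. 97·77 = 9777.
The next term joins 9777979777977797 and 9777979777.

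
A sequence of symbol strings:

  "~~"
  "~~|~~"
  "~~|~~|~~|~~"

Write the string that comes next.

Each string is two copies of the previous one joined by '|'.
Doubling ~~|~~|~~|~~ with '|' between the halves:

~~|~~|~~|~~|~~|~~|~~|~~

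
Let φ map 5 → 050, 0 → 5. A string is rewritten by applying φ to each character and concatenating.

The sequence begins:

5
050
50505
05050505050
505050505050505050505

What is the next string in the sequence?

Rewriting the 21 symbols of 505050505050505050505 one by one yields 050 5 050 5 050 5 050 5 050 5 050 5 050 5 050 5 050 5 050 5 050; concatenated:

0505050505050505050505050505050505050505050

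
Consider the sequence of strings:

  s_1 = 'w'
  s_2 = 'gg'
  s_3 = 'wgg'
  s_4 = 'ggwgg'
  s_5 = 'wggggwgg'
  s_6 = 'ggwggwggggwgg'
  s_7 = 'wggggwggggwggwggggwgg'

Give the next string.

From term 3 onward, concatenate the second-to-last term with the last: w·gg = wgg, gg·wgg = ggwgg, …
Continuing: ggwggwggggwgg · wggggwggggwggwggggwgg gives term 8.

ggwggwggggwggwggggwggggwggwggggwgg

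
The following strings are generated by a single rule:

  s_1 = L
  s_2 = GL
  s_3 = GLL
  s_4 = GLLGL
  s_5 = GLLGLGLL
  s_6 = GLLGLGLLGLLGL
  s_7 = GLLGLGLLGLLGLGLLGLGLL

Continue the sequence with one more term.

From term 3 onward, concatenate the last term with the second-to-last: GL·L = GLL, GLL·GL = GLLGL, …
The next term joins GLLGLGLLGLLGLGLLGLGLL and GLLGLGLLGLLGL.

GLLGLGLLGLLGLGLLGLGLLGLLGLGLLGLLGL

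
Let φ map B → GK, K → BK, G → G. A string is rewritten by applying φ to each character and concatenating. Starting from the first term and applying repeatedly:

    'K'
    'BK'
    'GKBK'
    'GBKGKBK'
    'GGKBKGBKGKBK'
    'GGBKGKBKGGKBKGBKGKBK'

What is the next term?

Applying the rule to each of the 20 symbols of GGBKGKBKGGKBKGBKGKBK gives the pieces G G GK BK G BK GK BK G G BK GK BK G GK BK G BK GK BK, which concatenate to the answer.

GGGKBKGBKGKBKGGBKGKBKGGKBKGBKGKBK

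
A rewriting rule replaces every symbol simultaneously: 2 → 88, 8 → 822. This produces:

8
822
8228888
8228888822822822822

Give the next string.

Applying the rule to each of the 19 symbols of 8228888822822822822 gives the pieces 822 88 88 822 822 822 822 822 88 88 822 88 88 822 88 88 822 88 88, which concatenate to the answer.

82288888228228228228228888822888882288888228888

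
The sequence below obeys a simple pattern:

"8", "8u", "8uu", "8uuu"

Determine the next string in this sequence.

8uuuu

Every step adds u to the end: s(k+1) = s(k)·u.
One more step from 8uuu gives the answer.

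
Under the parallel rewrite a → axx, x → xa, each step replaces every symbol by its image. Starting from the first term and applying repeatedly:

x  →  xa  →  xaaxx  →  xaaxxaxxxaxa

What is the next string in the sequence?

xaaxxaxxxaxaaxxxaxaxaaxxxaaxx

Apply φ to xaaxxaxxxaxa symbol by symbol: x→xa, a→axx, a→axx, x→xa, x→xa, a→axx, x→xa, x→xa, x→xa, a→axx, x→xa, a→axx; joined: xa axx axx xa xa axx xa xa xa axx xa axx.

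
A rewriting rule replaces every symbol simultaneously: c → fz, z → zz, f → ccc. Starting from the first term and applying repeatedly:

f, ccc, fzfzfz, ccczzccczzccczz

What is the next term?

fzfzfzzzzzfzfzfzzzzzfzfzfzzzzz

Replace each of the 15 characters of ccczzccczzccczz in place — fz fz fz zz zz fz fz fz zz zz fz fz fz zz zz — and concatenate.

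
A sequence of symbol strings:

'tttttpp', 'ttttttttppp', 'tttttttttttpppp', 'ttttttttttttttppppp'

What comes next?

Each string has the form t^{3n+2} p^{n+1} (n = 1, 2, …).
Setting n = 5 gives 17, 6 characters in each block.

tttttttttttttttttpppppp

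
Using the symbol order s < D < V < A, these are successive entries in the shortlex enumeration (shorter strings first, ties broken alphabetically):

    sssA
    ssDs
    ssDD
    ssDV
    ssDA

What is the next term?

The successor of ssDA increments the rightmost position that isn't already A and resets every position after it to s.

ssVs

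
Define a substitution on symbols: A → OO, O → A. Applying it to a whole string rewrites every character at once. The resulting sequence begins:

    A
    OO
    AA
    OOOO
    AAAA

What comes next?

OOOOOOOO

Rewriting each symbol of AAAA: A→OO, A→OO, A→OO, A→OO, which concatenates to OO OO OO OO.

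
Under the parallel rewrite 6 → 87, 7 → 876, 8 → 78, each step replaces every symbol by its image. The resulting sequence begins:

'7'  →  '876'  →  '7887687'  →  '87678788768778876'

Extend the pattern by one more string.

Replace each of the 17 characters of 87678788768778876 in place — 78 876 87 876 78 876 78 78 876 87 78 876 876 78 78 876 87 — and concatenate.

78876878767887678788768778876876787887687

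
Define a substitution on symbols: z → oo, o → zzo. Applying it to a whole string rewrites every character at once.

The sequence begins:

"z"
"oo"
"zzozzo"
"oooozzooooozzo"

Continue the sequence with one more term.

Rewriting the 14 symbols of oooozzooooozzo one by one yields zzo zzo zzo zzo oo oo zzo zzo zzo zzo zzo oo oo zzo; concatenated:

zzozzozzozzooooozzozzozzozzozzooooozzo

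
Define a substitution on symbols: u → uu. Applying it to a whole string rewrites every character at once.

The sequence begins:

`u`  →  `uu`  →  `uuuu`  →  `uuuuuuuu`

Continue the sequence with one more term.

Rewriting each symbol of uuuuuuuu: u→uu, u→uu, u→uu, u→uu, u→uu, u→uu, u→uu, u→uu, which concatenates to uu uu uu uu uu uu uu uu.

uuuuuuuuuuuuuuuu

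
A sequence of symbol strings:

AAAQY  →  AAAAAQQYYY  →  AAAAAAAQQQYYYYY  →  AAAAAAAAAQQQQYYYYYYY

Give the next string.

AAAAAAAAAAAQQQQQYYYYYYYYY

Reading off run lengths: A runs 3, 5, 7, 9; Q runs 1, 2, 3, 4; Y runs 1, 3, 5, 7 — each is linear in n (n = 1, 2, …).
For the next term, n = 5, so the run lengths are 11, 5, 9.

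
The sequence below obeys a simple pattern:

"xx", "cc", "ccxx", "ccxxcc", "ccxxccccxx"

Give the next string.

ccxxccccxxccxxcc

From term 3 onward, concatenate the last term with the second-to-last: cc·xx = ccxx, ccxx·cc = ccxxcc, …
So term 6 is ccxxccccxx·ccxxcc.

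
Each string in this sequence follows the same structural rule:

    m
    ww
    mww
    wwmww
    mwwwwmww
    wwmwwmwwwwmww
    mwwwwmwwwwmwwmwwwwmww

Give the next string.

From term 3 onward, concatenate the second-to-last term with the last: m·ww = mww, ww·mww = wwmww, …
So term 8 is wwmwwmwwwwmww·mwwwwmwwwwmwwmwwwwmww.

wwmwwmwwwwmwwmwwwwmwwwwmwwmwwwwmww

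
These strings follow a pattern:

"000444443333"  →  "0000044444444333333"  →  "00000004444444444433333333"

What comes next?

000000000444444444444443333333333

The n-th term is 2n-1 0's then 3n-1 4's then 2n 3's, where the shown terms are n = 2, 3, 4.
For the next term, n = 5, so the run lengths are 9, 14, 10.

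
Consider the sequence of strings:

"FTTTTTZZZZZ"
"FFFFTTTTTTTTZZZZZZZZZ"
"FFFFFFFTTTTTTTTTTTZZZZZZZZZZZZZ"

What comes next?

FFFFFFFFFFTTTTTTTTTTTTTTZZZZZZZZZZZZZZZZZ

Each string has the form F^{3n-2} T^{3n+2} Z^{4n+1} (n = 1, 2, …).
Setting n = 4 gives 10, 14, 17 characters in each block.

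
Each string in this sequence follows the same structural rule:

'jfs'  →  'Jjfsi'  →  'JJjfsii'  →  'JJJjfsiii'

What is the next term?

Every step adds J to the front and i to the end of the previous string.
Applying this once more to JJJjfsiii:

JJJJjfsiiii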